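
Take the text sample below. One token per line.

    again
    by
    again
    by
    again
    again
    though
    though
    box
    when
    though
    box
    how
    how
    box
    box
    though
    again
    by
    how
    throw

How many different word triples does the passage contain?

18

21 tokens → 19 trigram windows in total.
Repeated trigrams (each contributes count−1 duplicates):
  again by again: 2
1 duplicate windows → 19 − 1 = 18 distinct.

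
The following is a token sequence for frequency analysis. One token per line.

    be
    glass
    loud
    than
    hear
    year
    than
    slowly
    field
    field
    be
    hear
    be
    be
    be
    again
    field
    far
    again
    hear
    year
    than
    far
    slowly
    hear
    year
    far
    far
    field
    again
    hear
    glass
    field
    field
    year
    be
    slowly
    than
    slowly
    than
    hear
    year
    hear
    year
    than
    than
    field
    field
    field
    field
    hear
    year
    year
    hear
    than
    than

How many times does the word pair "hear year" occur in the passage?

Scanning the 55 overlapping bigram windows for "hear year":
  position 5–6: hear year
  position 20–21: hear year
  position 25–26: hear year
  position 41–42: hear year
  position 43–44: hear year
  position 51–52: hear year

6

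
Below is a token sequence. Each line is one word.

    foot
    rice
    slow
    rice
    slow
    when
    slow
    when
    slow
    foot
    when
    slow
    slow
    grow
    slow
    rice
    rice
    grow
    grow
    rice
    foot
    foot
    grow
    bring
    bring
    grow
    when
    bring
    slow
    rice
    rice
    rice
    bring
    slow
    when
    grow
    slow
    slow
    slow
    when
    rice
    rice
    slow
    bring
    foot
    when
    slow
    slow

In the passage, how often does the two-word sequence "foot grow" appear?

Scanning the 47 overlapping bigram windows for "foot grow":
  position 22–23: foot grow

1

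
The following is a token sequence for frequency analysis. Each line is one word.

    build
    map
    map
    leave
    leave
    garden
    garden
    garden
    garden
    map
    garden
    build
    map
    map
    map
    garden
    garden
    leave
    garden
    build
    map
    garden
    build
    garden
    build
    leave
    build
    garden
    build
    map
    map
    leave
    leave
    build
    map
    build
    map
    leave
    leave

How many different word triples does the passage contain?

27

39 tokens → 37 trigram windows in total.
Repeated trigrams (each contributes count−1 duplicates):
  build map map: 3
  garden build map: 3
  map leave leave: 3
  build garden build: 2
  garden garden garden: 2
  map garden build: 2
  map map leave: 2
10 duplicate windows → 37 − 10 = 27 distinct.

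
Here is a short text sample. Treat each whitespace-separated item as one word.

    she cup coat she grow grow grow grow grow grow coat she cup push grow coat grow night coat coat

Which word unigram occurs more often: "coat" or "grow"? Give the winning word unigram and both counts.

"grow" (8 vs 5)

"coat": 5 occurrences
"grow": 8 occurrences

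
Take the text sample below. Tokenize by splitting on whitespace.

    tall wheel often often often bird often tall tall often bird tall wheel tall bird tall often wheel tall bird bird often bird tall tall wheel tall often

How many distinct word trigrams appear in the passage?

23

28 tokens → 26 trigram windows in total.
Repeated trigrams (each contributes count−1 duplicates):
  often bird tall: 2
  tall wheel tall: 2
  wheel tall bird: 2
3 duplicate windows → 26 − 3 = 23 distinct.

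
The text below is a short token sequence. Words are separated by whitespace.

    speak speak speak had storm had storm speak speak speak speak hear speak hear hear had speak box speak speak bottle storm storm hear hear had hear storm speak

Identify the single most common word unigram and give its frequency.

"speak", 12 times

Unigram frequencies (highest first):
  speak: 12
  hear: 6
  storm: 5
  had: 4
  box: 1
  bottle: 1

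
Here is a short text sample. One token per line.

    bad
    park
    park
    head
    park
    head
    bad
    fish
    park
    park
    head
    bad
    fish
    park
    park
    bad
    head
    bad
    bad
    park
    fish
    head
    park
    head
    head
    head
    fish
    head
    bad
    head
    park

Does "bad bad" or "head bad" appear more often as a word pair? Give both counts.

"head bad" (4 vs 1)

"bad bad": 1 occurrence
"head bad": 4 occurrences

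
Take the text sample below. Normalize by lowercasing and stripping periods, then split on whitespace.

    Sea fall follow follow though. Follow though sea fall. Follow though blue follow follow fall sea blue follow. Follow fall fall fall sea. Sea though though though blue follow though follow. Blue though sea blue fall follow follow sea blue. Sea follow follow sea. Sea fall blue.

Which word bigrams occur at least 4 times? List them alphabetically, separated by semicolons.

follow follow; follow though

Bigram counts meeting the condition (at least 4 times):
  follow follow: 5
  follow though: 4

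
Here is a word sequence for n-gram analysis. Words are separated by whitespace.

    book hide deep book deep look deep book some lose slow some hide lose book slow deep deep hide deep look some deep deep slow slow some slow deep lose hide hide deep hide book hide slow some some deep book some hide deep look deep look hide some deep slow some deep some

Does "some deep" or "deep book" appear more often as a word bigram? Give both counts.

"some deep": 4 occurrences
"deep book": 3 occurrences

"some deep" (4 vs 3)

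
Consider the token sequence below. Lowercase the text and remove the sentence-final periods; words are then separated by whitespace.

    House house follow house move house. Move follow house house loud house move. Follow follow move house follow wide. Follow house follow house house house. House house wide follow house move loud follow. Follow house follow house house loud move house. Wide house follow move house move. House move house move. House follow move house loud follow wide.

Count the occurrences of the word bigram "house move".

7

Scanning the 57 overlapping bigram windows for "house move":
  position 4–5: house move
  position 6–7: house move
  position 12–13: house move
  position 30–31: house move
  position 46–47: house move
  position 48–49: house move
  position 50–51: house move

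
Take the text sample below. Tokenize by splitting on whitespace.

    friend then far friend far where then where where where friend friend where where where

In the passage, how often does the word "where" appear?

Scanning the 15 tokens for "where":
  position 6: where
  position 8: where
  position 9: where
  position 10: where
  position 13: where
  position 14: where
  position 15: where

7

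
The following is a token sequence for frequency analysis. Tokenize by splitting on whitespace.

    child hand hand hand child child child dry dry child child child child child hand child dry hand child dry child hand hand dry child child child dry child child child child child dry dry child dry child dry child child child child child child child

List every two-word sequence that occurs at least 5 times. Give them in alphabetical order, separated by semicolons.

child child; child dry; dry child

Bigram counts meeting the condition (at least 5 times):
  child child: 18
  child dry: 7
  dry child: 7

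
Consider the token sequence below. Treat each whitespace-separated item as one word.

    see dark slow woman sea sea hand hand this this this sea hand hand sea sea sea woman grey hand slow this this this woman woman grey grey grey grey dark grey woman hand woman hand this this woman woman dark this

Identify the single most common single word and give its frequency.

Unigram frequencies (highest first):
  this: 9
  woman: 8
  hand: 7
  sea: 6
  grey: 6
  dark: 3
  … (2 more, each ≤ 2)

"this", 9 times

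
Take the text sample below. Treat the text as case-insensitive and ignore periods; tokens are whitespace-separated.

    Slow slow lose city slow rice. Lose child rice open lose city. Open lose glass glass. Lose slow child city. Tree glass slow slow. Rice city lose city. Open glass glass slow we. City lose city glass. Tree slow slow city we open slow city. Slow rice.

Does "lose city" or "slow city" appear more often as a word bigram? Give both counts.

"lose city" (4 vs 2)

"lose city": 4 occurrences
"slow city": 2 occurrences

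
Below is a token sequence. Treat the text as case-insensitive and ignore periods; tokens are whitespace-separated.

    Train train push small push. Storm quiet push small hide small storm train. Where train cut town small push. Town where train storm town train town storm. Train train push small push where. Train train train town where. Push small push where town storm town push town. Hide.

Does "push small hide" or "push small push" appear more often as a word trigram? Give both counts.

"push small hide": 1 occurrence
"push small push": 3 occurrences

"push small push" (3 vs 1)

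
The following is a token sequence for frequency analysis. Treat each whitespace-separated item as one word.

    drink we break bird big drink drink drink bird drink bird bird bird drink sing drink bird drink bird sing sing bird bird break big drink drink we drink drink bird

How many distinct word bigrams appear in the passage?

17

31 tokens → 30 bigram windows in total.
Repeated bigrams (each contributes count−1 duplicates):
  drink bird: 5
  drink drink: 4
  bird bird: 3
  bird drink: 3
  big drink: 2
  drink we: 2
13 duplicate windows → 30 − 13 = 17 distinct.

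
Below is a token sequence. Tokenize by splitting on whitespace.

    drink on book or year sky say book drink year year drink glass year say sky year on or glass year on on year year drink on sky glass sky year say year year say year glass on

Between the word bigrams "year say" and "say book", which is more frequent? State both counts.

"year say" (3 vs 1)

"year say": 3 occurrences
"say book": 1 occurrence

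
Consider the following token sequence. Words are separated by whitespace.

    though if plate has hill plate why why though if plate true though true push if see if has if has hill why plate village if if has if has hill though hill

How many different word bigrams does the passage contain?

33 tokens → 32 bigram windows in total.
Repeated bigrams (each contributes count−1 duplicates):
  if has: 4
  has hill: 3
  has if: 2
  if plate: 2
  though if: 2
8 duplicate windows → 32 − 8 = 24 distinct.

24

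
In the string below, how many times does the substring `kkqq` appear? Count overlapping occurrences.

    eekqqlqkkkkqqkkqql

Sliding a length-4 window over the 18 characters (15 positions):
  position 10–13: kkqq
  position 14–17: kkqq

2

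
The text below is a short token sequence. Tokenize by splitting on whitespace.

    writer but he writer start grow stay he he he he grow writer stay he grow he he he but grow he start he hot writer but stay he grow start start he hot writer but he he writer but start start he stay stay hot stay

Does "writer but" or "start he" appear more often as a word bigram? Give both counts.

"writer but": 4 occurrences
"start he": 3 occurrences

"writer but" (4 vs 3)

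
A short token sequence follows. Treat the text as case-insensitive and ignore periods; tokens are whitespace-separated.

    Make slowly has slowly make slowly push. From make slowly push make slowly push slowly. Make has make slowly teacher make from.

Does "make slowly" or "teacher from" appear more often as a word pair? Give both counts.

"make slowly": 5 occurrences
"teacher from": 0 occurrences

"make slowly" (5 vs 0)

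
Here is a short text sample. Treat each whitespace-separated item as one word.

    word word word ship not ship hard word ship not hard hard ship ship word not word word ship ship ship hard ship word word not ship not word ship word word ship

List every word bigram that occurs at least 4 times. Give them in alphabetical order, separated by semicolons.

word ship; word word

Bigram counts meeting the condition (at least 4 times):
  word ship: 5
  word word: 5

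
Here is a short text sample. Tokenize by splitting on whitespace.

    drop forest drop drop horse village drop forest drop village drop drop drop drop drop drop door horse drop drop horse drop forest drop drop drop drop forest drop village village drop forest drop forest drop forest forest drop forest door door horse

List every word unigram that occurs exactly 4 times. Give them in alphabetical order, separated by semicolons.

Unigram counts meeting the condition (exactly 4 times):
  horse: 4
  village: 4

horse; village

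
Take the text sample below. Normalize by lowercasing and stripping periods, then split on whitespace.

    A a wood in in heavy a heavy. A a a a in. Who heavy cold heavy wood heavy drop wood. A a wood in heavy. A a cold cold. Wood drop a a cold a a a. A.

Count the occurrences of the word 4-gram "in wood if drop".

0

Scanning the 36 overlapping 4-gram windows for "in wood if drop":
  (none found)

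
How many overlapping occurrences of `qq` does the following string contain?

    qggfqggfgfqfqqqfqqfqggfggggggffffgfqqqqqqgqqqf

10

Sliding a length-2 window over the 46 characters (45 positions):
  position 13–14: qq
  position 14–15: qq
  position 17–18: qq
  position 36–37: qq
  position 37–38: qq
  position 38–39: qq
  position 39–40: qq
  position 40–41: qq
  position 43–44: qq
  position 44–45: qq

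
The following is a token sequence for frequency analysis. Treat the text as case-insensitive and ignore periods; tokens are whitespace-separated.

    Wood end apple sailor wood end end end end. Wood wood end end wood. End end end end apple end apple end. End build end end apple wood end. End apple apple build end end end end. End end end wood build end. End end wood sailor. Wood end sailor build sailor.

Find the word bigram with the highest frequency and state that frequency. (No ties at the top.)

"end end", 18 times

Bigram frequencies (highest first):
  end end: 18
  wood end: 6
  end apple: 5
  end wood: 4
  build end: 3
  sailor wood: 2
  … (12 more, each ≤ 2)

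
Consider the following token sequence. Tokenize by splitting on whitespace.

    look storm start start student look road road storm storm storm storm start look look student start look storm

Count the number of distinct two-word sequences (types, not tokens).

19 tokens → 18 bigram windows in total.
Repeated bigrams (each contributes count−1 duplicates):
  storm storm: 3
  look storm: 2
  start look: 2
  storm start: 2
5 duplicate windows → 18 − 5 = 13 distinct.

13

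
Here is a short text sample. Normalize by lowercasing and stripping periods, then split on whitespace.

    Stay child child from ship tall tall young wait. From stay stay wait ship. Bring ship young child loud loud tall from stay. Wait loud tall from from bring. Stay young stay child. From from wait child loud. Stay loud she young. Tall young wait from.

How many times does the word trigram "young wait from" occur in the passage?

Scanning the 44 overlapping trigram windows for "young wait from":
  position 8–10: young wait from
  position 44–46: young wait from

2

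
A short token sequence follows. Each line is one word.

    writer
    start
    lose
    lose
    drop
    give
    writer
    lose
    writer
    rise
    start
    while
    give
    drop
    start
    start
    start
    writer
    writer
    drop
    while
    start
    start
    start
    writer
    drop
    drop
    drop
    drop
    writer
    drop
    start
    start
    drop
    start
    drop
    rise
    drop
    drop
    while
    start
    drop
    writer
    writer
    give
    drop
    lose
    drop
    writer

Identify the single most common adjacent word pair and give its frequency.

"start start", 5 times

Bigram frequencies (highest first):
  start start: 5
  drop drop: 4
  drop start: 3
  writer drop: 3
  drop writer: 3
  start drop: 3
  … (21 more, each ≤ 2)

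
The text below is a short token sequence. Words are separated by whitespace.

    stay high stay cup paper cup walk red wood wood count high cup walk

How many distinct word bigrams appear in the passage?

14 tokens → 13 bigram windows in total.
Repeated bigrams (each contributes count−1 duplicates):
  cup walk: 2
1 duplicate windows → 13 − 1 = 12 distinct.

12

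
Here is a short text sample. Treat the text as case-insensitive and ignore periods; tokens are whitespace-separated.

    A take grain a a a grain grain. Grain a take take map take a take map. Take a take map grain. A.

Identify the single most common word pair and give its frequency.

Bigram frequencies (highest first):
  a take: 4
  grain a: 3
  take map: 3
  a a: 2
  grain grain: 2
  map take: 2
  … (5 more, each ≤ 2)

"a take", 4 times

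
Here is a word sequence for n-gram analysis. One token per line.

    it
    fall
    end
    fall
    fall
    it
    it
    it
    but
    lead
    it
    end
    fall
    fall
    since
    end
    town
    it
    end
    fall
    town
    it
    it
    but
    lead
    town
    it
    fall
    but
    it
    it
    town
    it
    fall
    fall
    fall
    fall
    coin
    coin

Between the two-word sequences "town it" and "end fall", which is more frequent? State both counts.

"town it": 4 occurrences
"end fall": 3 occurrences

"town it" (4 vs 3)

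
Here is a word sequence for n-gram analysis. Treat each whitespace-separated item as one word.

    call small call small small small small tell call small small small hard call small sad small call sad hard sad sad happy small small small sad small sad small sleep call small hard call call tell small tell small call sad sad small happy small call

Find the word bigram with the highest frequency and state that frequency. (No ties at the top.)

Bigram frequencies (highest first):
  small small: 7
  call small: 5
  small call: 4
  sad small: 4
  small sad: 3
  small tell: 2
  … (15 more, each ≤ 2)

"small small", 7 times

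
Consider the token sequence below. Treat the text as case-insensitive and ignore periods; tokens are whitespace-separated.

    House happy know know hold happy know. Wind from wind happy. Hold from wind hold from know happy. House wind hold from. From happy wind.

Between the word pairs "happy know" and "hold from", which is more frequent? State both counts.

"happy know": 2 occurrences
"hold from": 3 occurrences

"hold from" (3 vs 2)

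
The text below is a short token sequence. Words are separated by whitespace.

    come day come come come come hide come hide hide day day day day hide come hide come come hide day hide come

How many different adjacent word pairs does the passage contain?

9

23 tokens → 22 bigram windows in total.
Repeated bigrams (each contributes count−1 duplicates):
  come come: 4
  come hide: 4
  hide come: 4
  day day: 3
  day hide: 2
  hide day: 2
13 duplicate windows → 22 − 13 = 9 distinct.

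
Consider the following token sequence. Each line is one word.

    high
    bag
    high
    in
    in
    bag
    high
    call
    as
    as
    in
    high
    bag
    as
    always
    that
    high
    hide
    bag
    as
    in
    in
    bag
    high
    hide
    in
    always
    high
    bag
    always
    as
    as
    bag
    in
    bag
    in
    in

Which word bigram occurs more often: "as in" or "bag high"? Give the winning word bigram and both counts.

"bag high" (3 vs 2)

"as in": 2 occurrences
"bag high": 3 occurrences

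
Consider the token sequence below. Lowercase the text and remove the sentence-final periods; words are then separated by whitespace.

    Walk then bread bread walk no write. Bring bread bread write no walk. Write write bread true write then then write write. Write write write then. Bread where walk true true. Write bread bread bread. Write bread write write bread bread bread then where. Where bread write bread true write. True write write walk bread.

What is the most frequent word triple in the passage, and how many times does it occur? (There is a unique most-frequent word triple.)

Trigram frequencies (highest first):
  write write write: 3
  bread bread write: 2
  write write bread: 2
  write bread true: 2
  bread true write: 2
  write bread bread: 2
  … (38 more, each ≤ 2)

"write write write", 3 times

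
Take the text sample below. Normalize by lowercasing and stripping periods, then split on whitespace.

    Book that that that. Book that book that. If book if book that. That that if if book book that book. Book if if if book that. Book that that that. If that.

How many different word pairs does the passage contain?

9

33 tokens → 32 bigram windows in total.
Repeated bigrams (each contributes count−1 duplicates):
  book that: 7
  that that: 6
  if book: 4
  that book: 4
  if if: 3
  that if: 3
  book book: 2
  book if: 2
23 duplicate windows → 32 − 23 = 9 distinct.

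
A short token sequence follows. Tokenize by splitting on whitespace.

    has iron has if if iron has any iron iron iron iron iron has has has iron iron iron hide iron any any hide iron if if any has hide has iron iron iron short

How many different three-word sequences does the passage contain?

28

35 tokens → 33 trigram windows in total.
Repeated trigrams (each contributes count−1 duplicates):
  iron iron iron: 5
  has iron iron: 2
5 duplicate windows → 33 − 5 = 28 distinct.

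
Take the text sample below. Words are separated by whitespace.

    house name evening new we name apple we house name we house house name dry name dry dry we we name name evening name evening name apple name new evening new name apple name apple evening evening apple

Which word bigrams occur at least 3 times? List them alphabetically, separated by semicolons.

house name; name apple; name evening

Bigram counts meeting the condition (at least 3 times):
  house name: 3
  name apple: 4
  name evening: 3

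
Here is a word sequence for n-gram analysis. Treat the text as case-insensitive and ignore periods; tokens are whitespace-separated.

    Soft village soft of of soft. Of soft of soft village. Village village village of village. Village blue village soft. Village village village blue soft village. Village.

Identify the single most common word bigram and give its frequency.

"village village", 7 times

Bigram frequencies (highest first):
  village village: 7
  soft village: 4
  soft of: 3
  of soft: 3
  village soft: 2
  village blue: 2
  … (5 more, each ≤ 1)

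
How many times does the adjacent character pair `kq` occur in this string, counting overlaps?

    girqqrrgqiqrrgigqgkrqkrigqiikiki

0

Sliding a length-2 window over the 32 characters (31 positions):
  (no match at any position)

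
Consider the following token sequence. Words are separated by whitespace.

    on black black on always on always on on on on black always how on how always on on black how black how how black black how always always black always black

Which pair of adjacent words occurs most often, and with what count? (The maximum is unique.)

Bigram frequencies (highest first):
  on on: 4
  on black: 3
  always on: 3
  black how: 3
  black black: 2
  on always: 2
  … (10 more, each ≤ 2)

"on on", 4 times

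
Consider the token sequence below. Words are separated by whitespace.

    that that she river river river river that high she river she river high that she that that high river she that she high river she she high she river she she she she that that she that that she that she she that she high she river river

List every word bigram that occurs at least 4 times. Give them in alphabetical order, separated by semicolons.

river river; river she; she river; she she; she that; that she; that that

Bigram counts meeting the condition (at least 4 times):
  river river: 4
  river she: 4
  she river: 5
  she she: 5
  she that: 6
  that she: 7
  that that: 4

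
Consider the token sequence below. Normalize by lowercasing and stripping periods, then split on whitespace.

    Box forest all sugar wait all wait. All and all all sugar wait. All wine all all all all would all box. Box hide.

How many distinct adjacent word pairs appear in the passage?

16

24 tokens → 23 bigram windows in total.
Repeated bigrams (each contributes count−1 duplicates):
  all all: 4
  wait all: 3
  all sugar: 2
  sugar wait: 2
7 duplicate windows → 23 − 7 = 16 distinct.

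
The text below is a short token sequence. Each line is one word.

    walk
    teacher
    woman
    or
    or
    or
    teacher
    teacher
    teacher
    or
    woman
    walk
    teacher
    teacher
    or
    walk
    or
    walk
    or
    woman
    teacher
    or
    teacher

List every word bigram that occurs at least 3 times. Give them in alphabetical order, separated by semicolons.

teacher or; teacher teacher

Bigram counts meeting the condition (at least 3 times):
  teacher or: 3
  teacher teacher: 3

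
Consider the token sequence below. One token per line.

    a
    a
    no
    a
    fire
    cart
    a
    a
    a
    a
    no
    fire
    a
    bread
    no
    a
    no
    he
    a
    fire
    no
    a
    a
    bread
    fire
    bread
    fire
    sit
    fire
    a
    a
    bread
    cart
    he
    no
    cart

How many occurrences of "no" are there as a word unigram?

6

Scanning the 36 tokens for "no":
  position 3: no
  position 11: no
  position 15: no
  position 17: no
  position 21: no
  position 35: no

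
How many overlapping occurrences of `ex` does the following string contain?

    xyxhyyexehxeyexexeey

3

Sliding a length-2 window over the 20 characters (19 positions):
  position 7–8: ex
  position 14–15: ex
  position 16–17: ex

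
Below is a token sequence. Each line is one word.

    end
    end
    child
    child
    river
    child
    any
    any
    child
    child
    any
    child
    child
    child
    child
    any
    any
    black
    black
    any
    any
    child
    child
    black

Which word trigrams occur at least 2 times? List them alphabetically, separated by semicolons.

Trigram counts meeting the condition (at least 2 times):
  any any child: 2
  any child child: 3
  child any any: 2
  child child any: 2
  child child child: 2

any any child; any child child; child any any; child child any; child child child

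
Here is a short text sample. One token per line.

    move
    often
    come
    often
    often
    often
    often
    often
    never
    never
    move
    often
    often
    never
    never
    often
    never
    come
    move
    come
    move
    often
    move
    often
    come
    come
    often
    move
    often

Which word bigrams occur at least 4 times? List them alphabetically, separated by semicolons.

move often; often often

Bigram counts meeting the condition (at least 4 times):
  move often: 5
  often often: 5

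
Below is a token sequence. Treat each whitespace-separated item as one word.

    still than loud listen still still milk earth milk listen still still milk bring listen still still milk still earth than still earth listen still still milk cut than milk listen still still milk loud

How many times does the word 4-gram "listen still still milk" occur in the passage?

5

Scanning the 32 overlapping 4-gram windows for "listen still still milk":
  position 4–7: listen still still milk
  position 10–13: listen still still milk
  position 15–18: listen still still milk
  position 24–27: listen still still milk
  position 31–34: listen still still milk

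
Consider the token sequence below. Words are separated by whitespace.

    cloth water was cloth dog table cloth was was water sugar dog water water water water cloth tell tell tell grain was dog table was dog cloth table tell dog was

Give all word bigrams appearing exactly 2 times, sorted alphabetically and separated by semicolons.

dog table; tell tell; was dog

Bigram counts meeting the condition (exactly 2 times):
  dog table: 2
  tell tell: 2
  was dog: 2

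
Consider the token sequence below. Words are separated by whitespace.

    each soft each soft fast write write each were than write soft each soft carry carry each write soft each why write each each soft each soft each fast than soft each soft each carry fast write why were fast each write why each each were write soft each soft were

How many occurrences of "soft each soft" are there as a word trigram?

5

Scanning the 49 overlapping trigram windows for "soft each soft":
  position 2–4: soft each soft
  position 12–14: soft each soft
  position 25–27: soft each soft
  position 31–33: soft each soft
  position 48–50: soft each soft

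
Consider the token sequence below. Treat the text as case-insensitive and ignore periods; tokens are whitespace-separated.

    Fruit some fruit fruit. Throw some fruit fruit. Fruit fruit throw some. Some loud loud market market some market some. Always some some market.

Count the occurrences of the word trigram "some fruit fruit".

2

Scanning the 22 overlapping trigram windows for "some fruit fruit":
  position 2–4: some fruit fruit
  position 6–8: some fruit fruit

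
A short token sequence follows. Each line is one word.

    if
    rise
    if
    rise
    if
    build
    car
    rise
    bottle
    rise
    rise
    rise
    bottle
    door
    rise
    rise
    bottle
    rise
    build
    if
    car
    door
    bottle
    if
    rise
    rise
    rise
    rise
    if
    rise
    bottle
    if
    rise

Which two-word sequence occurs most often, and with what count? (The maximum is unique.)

Bigram frequencies (highest first):
  rise rise: 6
  if rise: 5
  rise bottle: 4
  rise if: 3
  bottle rise: 2
  bottle if: 2
  … (10 more, each ≤ 1)

"rise rise", 6 times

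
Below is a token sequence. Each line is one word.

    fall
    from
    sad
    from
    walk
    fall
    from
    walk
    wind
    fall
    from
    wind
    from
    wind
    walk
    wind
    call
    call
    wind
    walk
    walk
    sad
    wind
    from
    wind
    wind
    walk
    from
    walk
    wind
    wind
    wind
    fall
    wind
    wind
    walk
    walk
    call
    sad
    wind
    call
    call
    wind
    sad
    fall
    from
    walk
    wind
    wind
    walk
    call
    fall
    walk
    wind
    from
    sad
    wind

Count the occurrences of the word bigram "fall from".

Scanning the 56 overlapping bigram windows for "fall from":
  position 1–2: fall from
  position 6–7: fall from
  position 10–11: fall from
  position 45–46: fall from

4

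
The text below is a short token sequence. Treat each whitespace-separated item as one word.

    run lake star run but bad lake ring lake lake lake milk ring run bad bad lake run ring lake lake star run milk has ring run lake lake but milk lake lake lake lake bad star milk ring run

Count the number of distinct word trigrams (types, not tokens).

40 tokens → 38 trigram windows in total.
Repeated trigrams (each contributes count−1 duplicates):
  lake lake lake: 3
  lake star run: 2
  milk ring run: 2
  ring lake lake: 2
5 duplicate windows → 38 − 5 = 33 distinct.

33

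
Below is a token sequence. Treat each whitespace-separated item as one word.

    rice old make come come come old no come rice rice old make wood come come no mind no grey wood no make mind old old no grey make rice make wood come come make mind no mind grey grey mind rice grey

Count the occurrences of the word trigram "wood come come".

2

Scanning the 41 overlapping trigram windows for "wood come come":
  position 14–16: wood come come
  position 32–34: wood come come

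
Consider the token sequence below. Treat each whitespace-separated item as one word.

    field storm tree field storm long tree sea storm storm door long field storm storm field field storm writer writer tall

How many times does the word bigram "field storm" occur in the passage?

Scanning the 20 overlapping bigram windows for "field storm":
  position 1–2: field storm
  position 4–5: field storm
  position 13–14: field storm
  position 17–18: field storm

4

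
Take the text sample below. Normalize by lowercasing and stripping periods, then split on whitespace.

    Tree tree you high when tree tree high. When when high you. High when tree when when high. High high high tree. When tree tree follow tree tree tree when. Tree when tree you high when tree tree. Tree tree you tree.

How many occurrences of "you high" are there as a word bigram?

3

Scanning the 41 overlapping bigram windows for "you high":
  position 3–4: you high
  position 12–13: you high
  position 34–35: you high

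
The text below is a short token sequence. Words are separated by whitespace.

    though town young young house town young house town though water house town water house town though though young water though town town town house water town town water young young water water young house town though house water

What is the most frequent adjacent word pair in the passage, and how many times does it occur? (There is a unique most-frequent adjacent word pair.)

"house town", 5 times

Bigram frequencies (highest first):
  house town: 5
  young house: 3
  town though: 3
  town town: 3
  though town: 2
  town young: 2
  … (14 more, each ≤ 2)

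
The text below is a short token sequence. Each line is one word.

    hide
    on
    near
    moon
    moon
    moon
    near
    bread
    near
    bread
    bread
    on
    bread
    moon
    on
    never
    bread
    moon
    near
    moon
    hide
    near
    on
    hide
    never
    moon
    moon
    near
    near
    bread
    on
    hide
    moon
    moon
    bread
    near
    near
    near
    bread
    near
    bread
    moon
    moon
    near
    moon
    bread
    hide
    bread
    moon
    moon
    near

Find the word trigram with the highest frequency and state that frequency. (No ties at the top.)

Trigram frequencies (highest first):
  moon moon near: 4
  near bread near: 2
  bread near bread: 2
  moon near moon: 2
  near near bread: 2
  bread moon moon: 2
  … (35 more, each ≤ 1)

"moon moon near", 4 times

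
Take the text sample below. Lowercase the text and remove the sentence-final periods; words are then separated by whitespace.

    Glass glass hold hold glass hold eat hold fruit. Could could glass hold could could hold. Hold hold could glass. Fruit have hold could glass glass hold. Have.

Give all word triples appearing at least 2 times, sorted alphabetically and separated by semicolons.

glass glass hold; hold could glass

Trigram counts meeting the condition (at least 2 times):
  glass glass hold: 2
  hold could glass: 2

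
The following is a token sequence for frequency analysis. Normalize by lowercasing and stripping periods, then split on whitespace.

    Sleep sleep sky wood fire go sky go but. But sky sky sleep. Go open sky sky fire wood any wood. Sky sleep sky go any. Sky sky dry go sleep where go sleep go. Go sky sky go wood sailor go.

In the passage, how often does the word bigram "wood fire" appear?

Scanning the 41 overlapping bigram windows for "wood fire":
  position 4–5: wood fire

1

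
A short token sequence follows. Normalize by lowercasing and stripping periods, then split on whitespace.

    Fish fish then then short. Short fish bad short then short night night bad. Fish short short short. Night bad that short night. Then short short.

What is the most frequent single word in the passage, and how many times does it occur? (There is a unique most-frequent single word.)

"short", 10 times

Unigram frequencies (highest first):
  short: 10
  fish: 4
  then: 4
  night: 4
  bad: 3
  that: 1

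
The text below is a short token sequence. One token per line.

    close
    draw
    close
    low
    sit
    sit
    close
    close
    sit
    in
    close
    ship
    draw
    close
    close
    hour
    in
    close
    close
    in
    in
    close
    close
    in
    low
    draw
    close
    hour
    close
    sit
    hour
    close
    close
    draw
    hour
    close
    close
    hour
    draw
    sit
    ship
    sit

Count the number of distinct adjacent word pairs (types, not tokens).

42 tokens → 41 bigram windows in total.
Repeated bigrams (each contributes count−1 duplicates):
  close close: 6
  close hour: 3
  draw close: 3
  hour close: 3
  in close: 3
  close draw: 2
  close in: 2
  close sit: 2
16 duplicate windows → 41 − 16 = 25 distinct.

25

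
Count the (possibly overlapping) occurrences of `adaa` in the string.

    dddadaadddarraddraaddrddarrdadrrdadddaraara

1

Sliding a length-4 window over the 43 characters (40 positions):
  position 4–7: adaa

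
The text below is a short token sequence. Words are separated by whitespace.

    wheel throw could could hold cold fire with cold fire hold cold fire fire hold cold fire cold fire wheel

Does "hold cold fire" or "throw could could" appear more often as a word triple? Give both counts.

"hold cold fire": 3 occurrences
"throw could could": 1 occurrence

"hold cold fire" (3 vs 1)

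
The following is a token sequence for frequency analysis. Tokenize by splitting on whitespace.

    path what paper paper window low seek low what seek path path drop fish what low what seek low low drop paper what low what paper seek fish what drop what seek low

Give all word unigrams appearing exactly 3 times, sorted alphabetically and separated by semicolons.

drop; path

Unigram counts meeting the condition (exactly 3 times):
  drop: 3
  path: 3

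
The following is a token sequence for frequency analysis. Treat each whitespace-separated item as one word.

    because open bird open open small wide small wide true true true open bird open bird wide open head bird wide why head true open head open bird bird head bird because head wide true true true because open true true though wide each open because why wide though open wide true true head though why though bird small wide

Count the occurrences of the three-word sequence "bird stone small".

0

Scanning the 58 overlapping trigram windows for "bird stone small":
  (none found)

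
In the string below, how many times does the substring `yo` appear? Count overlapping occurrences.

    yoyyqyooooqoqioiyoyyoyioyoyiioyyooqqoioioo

6

Sliding a length-2 window over the 42 characters (41 positions):
  position 1–2: yo
  position 6–7: yo
  position 17–18: yo
  position 20–21: yo
  position 25–26: yo
  position 32–33: yo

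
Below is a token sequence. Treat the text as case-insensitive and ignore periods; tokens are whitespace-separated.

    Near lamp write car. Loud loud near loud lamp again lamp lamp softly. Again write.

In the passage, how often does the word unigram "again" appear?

Scanning the 15 tokens for "again":
  position 10: again
  position 14: again

2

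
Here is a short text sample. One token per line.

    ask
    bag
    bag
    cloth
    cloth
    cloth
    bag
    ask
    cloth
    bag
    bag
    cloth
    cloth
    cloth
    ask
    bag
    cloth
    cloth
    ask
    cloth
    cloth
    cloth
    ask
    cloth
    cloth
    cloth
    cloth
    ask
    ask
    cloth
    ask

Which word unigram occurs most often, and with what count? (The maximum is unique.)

Unigram frequencies (highest first):
  cloth: 17
  ask: 8
  bag: 6

"cloth", 17 times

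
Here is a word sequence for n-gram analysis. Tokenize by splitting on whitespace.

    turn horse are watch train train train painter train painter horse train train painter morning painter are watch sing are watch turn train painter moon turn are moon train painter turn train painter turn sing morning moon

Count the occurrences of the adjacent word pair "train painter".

6

Scanning the 36 overlapping bigram windows for "train painter":
  position 7–8: train painter
  position 9–10: train painter
  position 13–14: train painter
  position 23–24: train painter
  position 29–30: train painter
  position 32–33: train painter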